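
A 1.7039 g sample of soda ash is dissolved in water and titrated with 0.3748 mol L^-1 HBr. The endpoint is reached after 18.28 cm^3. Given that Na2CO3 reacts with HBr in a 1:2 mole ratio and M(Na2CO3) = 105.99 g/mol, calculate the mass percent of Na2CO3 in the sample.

n(HBr) = 0.3748 x 0.01828 = 0.006851 mol.
n(Na2CO3) = 0.006851 / 2 = 0.003426 mol.
mass of Na2CO3 = 0.003426 x 105.99 = 0.3631 g.
% purity = 0.3631 / 1.7039 x 100 = 21.3%.

21.3%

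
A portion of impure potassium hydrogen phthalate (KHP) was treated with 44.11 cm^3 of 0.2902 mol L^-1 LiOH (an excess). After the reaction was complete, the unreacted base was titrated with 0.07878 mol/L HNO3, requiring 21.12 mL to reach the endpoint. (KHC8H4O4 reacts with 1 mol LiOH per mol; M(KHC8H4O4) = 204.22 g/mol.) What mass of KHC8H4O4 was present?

Total n(LiOH) added = 0.2902 x 0.04411 = 0.01280 mol.
n(HNO3) used = 0.07878 x 0.02112 = 0.001664 mol, which equals the excess n(LiOH).
So n(LiOH) consumed by the sample = 0.01280 - 0.001664 = 0.01114 mol.
n(KHC8H4O4) = 0.01114 / 1 = 0.01114 mol.
mass = 0.01114 mol x 204.22 g/mol = 2.27 g.

2.27 g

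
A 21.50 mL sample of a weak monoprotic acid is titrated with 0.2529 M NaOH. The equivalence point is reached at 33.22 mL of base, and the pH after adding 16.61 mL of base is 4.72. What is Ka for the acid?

16.61 mL is half of the equivalence volume, so this is the half-equivalence point where [HA] = [A^-].
At half-equivalence pH = pKa, so pKa = 4.72.
Ka = 10^(-4.72) = 1.9 x 10^-5.

1.9 x 10^-5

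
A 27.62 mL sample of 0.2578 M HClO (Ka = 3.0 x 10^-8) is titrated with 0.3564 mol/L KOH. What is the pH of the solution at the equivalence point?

n(HClO) = 0.2578 x 0.02762 = 0.007120 mol; V(KOH) at equivalence = 0.007120/0.3564 = 0.01998 L.
At equivalence all the acid is converted to ClO-; total volume = 0.02762 + 0.01998 = 0.04760 L, so [ClO-] = 0.007120/0.04760 = 0.1496 M.
Kb = Kw/Ka = 1.0e-14 / 3.0 x 10^-8 = 3.33e-7.
[OH^-] = sqrt(Kb x [ClO-]) = sqrt(3.33e-7 x 0.1496) = 0.000223 M.
pOH = 3.65, so pH = 14.00 - 3.65 = 10.35.

10.35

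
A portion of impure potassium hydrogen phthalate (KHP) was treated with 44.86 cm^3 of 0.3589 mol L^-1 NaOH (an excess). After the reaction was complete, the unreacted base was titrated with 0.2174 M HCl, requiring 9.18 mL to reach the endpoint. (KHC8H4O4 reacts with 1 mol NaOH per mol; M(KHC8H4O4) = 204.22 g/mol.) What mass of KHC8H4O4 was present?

Total n(NaOH) added = 0.3589 x 0.04486 = 0.01610 mol.
n(HCl) used = 0.2174 x 0.009180 = 0.001996 mol, which equals the excess n(NaOH).
So n(NaOH) consumed by the sample = 0.01610 - 0.001996 = 0.01410 mol.
n(KHC8H4O4) = 0.01410 / 1 = 0.01410 mol.
mass = 0.01410 mol x 204.22 g/mol = 2.88 g.

2.88 g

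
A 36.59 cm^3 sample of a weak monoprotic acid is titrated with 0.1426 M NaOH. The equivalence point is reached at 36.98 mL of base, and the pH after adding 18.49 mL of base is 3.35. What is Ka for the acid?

18.49 mL is half of the equivalence volume, so this is the half-equivalence point where [HA] = [A^-].
At half-equivalence pH = pKa, so pKa = 3.35.
Ka = 10^(-3.35) = 4.5 x 10^-4.

4.5 x 10^-4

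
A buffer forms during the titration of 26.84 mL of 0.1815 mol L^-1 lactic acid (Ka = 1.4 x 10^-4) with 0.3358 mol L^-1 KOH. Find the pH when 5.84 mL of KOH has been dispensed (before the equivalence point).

Initial n(HC3H5O3) = 0.1815 x 0.02684 = 0.004871 mol.
n(KOH) added = 0.3358 x 0.005840 = 0.001961 mol, converting that many moles of HC3H5O3 to C3H5O3-.
Remaining n(HC3H5O3) = 0.002910 mol; n(C3H5O3-) = 0.001961 mol.
By Henderson-Hasselbalch, pH = pKa + log([A^-]/[HA]) = 3.85 + log(0.001961/0.002910) = 3.85 + (-0.17) = 3.68.

3.68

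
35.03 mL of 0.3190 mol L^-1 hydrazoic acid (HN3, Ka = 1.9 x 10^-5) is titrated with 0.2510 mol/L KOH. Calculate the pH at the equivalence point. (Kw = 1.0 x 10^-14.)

n(HN3) = 0.3190 x 0.03503 = 0.01117 mol; V(KOH) at equivalence = 0.01117/0.2510 = 0.04452 L.
At equivalence all the acid is converted to N3-; total volume = 0.03503 + 0.04452 = 0.07955 L, so [N3-] = 0.01117/0.07955 = 0.1405 M.
Kb = Kw/Ka = 1.0e-14 / 1.9 x 10^-5 = 5.26e-10.
[OH^-] = sqrt(Kb x [N3-]) = sqrt(5.26e-10 x 0.1405) = 8.60e-6 M.
pOH = 5.07, so pH = 14.00 - 5.07 = 8.93.

8.93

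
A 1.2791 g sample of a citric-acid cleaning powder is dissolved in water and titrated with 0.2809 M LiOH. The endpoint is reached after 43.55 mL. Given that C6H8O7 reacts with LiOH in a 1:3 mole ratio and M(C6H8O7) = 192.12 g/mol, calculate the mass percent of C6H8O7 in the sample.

n(LiOH) = 0.2809 x 0.04355 = 0.01223 mol.
n(C6H8O7) = 0.01223 / 3 = 0.004078 mol.
mass of C6H8O7 = 0.004078 x 192.12 = 0.7834 g.
% purity = 0.7834 / 1.2791 x 100 = 61.2%.

61.2%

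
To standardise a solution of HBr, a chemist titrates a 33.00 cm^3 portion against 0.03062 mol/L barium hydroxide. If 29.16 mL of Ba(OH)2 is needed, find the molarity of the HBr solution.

n(Ba(OH)2) delivered = 0.03062 x 0.02916 = 0.0008929 mol.
The reaction is 2 HBr + 1 Ba(OH)2, so n(HBr) = 0.0008929 x 2/1 = 0.001786 mol.
[HBr] = 0.001786 mol / 0.03300 L = 0.0541 M.

0.0541 M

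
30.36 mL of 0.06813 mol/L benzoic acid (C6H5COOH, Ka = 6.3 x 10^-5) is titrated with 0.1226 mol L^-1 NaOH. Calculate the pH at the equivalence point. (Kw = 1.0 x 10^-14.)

n(C6H5COOH) = 0.06813 x 0.03036 = 0.002068 mol; V(NaOH) at equivalence = 0.002068/0.1226 = 0.01687 L.
At equivalence all the acid is converted to C6H5COO-; total volume = 0.03036 + 0.01687 = 0.04723 L, so [C6H5COO-] = 0.002068/0.04723 = 0.04379 M.
Kb = Kw/Ka = 1.0e-14 / 6.3 x 10^-5 = 1.59e-10.
[OH^-] = sqrt(Kb x [C6H5COO-]) = sqrt(1.59e-10 x 0.04379) = 2.64e-6 M.
pOH = 5.58, so pH = 14.00 - 5.58 = 8.42.

8.42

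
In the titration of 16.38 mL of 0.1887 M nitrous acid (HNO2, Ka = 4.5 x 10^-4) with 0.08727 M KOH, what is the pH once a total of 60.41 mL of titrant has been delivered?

n(acid) = 0.1887 x 0.01638 = 0.003091 mol; n(KOH) added = 0.08727 x 0.06041 = 0.005272 mol.
Base is in excess by 0.005272 - 0.003091 = 0.002181 mol in a total volume of 0.07679 L.
[OH^-] = 0.002181/0.07679 = 0.02840 M, so pOH = 1.55 and pH = 14.00 - 1.55 = 12.45.

12.45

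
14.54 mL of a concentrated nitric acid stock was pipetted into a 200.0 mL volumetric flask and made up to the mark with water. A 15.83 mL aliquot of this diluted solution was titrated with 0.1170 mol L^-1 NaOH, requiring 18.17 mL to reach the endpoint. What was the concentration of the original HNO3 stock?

1.85 M

n(NaOH) = 0.1170 x 0.01817 = 0.002126 mol.
n(HNO3) in the aliquot = 0.002126 mol.
[diluted HNO3] = 0.002126 / 0.01583 = 0.1343 M.
Dilution factor = 200.0/14.54 = 13.76, so [stock] = 0.1343 x 13.76 = 1.85 M.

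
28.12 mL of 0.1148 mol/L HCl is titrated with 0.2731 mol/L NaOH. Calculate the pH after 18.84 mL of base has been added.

12.61

n(acid) = 0.1148 x 0.02812 = 0.003228 mol; n(NaOH) added = 0.2731 x 0.01884 = 0.005145 mol.
Base is in excess by 0.005145 - 0.003228 = 0.001917 mol in a total volume of 0.04696 L.
[OH^-] = 0.001917/0.04696 = 0.04082 M, so pOH = 1.39 and pH = 14.00 - 1.39 = 12.61.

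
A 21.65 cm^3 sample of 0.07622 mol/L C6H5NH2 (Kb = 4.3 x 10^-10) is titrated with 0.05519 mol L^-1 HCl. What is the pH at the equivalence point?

3.06

n(C6H5NH2) = 0.07622 x 0.02165 = 0.001650 mol; V(HCl) at equivalence = 0.001650/0.05519 = 0.02990 L.
At equivalence the base is fully converted to C6H5NH3+; total volume = 0.05155 L, so [C6H5NH3+] = 0.001650/0.05155 = 0.03201 M.
Ka(C6H5NH3+) = Kw/Kb = 1.0e-14 / 4.3 x 10^-10 = 2.33e-5.
[H^+] = sqrt(Ka x [C6H5NH3+]) = sqrt(2.33e-5 x 0.03201) = 0.000863 M.
pH = -log(0.000863) = 3.06.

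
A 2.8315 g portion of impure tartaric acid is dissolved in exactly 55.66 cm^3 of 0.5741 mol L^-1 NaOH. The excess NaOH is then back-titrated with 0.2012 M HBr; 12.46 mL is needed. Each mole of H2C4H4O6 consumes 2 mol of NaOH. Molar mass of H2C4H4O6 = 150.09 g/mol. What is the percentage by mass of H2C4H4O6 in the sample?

78.0%

Total n(NaOH) added = 0.5741 x 0.05566 = 0.03195 mol.
n(HBr) used = 0.2012 x 0.01246 = 0.002507 mol, which equals the excess n(NaOH).
So n(NaOH) consumed by the sample = 0.03195 - 0.002507 = 0.02945 mol.
n(H2C4H4O6) = 0.02945 / 2 = 0.01472 mol.
mass H2C4H4O6 = 0.01472 x 150.09 = 2.210 g, so %H2C4H4O6 = 2.210/2.8315 x 100 = 78.0%.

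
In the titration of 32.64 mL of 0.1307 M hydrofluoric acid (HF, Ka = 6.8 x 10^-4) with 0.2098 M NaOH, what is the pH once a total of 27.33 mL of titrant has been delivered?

12.39

n(acid) = 0.1307 x 0.03264 = 0.004266 mol; n(NaOH) added = 0.2098 x 0.02733 = 0.005734 mol.
Base is in excess by 0.005734 - 0.004266 = 0.001468 mol in a total volume of 0.05997 L.
[OH^-] = 0.001468/0.05997 = 0.02448 M, so pOH = 1.61 and pH = 14.00 - 1.61 = 12.39.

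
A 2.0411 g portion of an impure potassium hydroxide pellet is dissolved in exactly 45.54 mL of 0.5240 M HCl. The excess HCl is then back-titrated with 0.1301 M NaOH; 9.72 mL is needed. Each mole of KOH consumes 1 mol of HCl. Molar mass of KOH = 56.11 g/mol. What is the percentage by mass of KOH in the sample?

62.1%

Total n(HCl) added = 0.5240 x 0.04554 = 0.02386 mol.
n(NaOH) used = 0.1301 x 0.009720 = 0.001265 mol, which equals the excess n(HCl).
So n(HCl) consumed by the sample = 0.02386 - 0.001265 = 0.02260 mol.
n(KOH) = 0.02260 / 1 = 0.02260 mol.
mass KOH = 0.02260 x 56.11 = 1.268 g, so %KOH = 1.268/2.0411 x 100 = 62.1%.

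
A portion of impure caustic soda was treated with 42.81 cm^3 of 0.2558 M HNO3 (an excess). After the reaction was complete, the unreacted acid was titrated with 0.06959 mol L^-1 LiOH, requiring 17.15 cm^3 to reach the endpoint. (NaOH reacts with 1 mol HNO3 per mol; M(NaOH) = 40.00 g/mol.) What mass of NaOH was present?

Total n(HNO3) added = 0.2558 x 0.04281 = 0.01095 mol.
n(LiOH) used = 0.06959 x 0.01715 = 0.001193 mol, which equals the excess n(HNO3).
So n(HNO3) consumed by the sample = 0.01095 - 0.001193 = 0.009757 mol.
n(NaOH) = 0.009757 / 1 = 0.009757 mol.
mass = 0.009757 mol x 40.00 g/mol = 0.390 g.

0.390 g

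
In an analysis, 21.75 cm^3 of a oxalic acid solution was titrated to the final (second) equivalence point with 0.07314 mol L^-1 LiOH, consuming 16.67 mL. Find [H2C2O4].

0.0280 M

n(LiOH) = 0.07314 x 0.01667 = 0.001219 mol.
At the final (second) equivalence point, 2 mol OH^- react per mol H2C2O4, so n(H2C2O4) = 0.001219 / 2 = 0.0006096 mol.
[H2C2O4] = 0.0006096 / 0.02175 L = 0.0280 M.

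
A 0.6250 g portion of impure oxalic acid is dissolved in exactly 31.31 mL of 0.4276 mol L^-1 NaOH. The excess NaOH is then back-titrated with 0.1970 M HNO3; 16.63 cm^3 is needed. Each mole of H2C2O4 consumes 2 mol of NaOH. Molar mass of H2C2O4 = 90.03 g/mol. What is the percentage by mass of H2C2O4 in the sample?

72.8%

Total n(NaOH) added = 0.4276 x 0.03131 = 0.01339 mol.
n(HNO3) used = 0.1970 x 0.01663 = 0.003276 mol, which equals the excess n(NaOH).
So n(NaOH) consumed by the sample = 0.01339 - 0.003276 = 0.01011 mol.
n(H2C2O4) = 0.01011 / 2 = 0.005056 mol.
mass H2C2O4 = 0.005056 x 90.03 = 0.4552 g, so %H2C2O4 = 0.4552/0.6250 x 100 = 72.8%.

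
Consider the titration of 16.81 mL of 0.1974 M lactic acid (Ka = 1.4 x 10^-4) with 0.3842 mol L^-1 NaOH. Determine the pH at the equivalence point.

8.48

n(HC3H5O3) = 0.1974 x 0.01681 = 0.003318 mol; V(NaOH) at equivalence = 0.003318/0.3842 = 0.008637 L.
At equivalence all the acid is converted to C3H5O3-; total volume = 0.01681 + 0.008637 = 0.02545 L, so [C3H5O3-] = 0.003318/0.02545 = 0.1304 M.
Kb = Kw/Ka = 1.0e-14 / 1.4 x 10^-4 = 7.14e-11.
[OH^-] = sqrt(Kb x [C3H5O3-]) = sqrt(7.14e-11 x 0.1304) = 3.05e-6 M.
pOH = 5.52, so pH = 14.00 - 5.52 = 8.48.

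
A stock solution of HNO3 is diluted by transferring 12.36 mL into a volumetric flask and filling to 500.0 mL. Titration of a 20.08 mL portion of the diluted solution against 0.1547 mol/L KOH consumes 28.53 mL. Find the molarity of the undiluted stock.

n(KOH) = 0.1547 x 0.02853 = 0.004414 mol.
n(HNO3) in the aliquot = 0.004414 mol.
[diluted HNO3] = 0.004414 / 0.02008 = 0.2198 M.
Dilution factor = 500.0/12.36 = 40.45, so [stock] = 0.2198 x 40.45 = 8.89 M.

8.89 M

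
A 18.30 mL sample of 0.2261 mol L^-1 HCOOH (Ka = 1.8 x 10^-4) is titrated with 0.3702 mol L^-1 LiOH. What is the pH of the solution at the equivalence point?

8.45

n(HCOOH) = 0.2261 x 0.01830 = 0.004138 mol; V(LiOH) at equivalence = 0.004138/0.3702 = 0.01118 L.
At equivalence all the acid is converted to HCOO-; total volume = 0.01830 + 0.01118 = 0.02948 L, so [HCOO-] = 0.004138/0.02948 = 0.1404 M.
Kb = Kw/Ka = 1.0e-14 / 1.8 x 10^-4 = 5.56e-11.
[OH^-] = sqrt(Kb x [HCOO-]) = sqrt(5.56e-11 x 0.1404) = 2.79e-6 M.
pOH = 5.55, so pH = 14.00 - 5.55 = 8.45.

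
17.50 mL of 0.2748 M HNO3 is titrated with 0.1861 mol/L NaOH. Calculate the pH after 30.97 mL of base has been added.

12.29

n(acid) = 0.2748 x 0.01750 = 0.004809 mol; n(NaOH) added = 0.1861 x 0.03097 = 0.005764 mol.
Base is in excess by 0.005764 - 0.004809 = 0.0009545 mol in a total volume of 0.04847 L.
[OH^-] = 0.0009545/0.04847 = 0.01969 M, so pOH = 1.71 and pH = 14.00 - 1.71 = 12.29.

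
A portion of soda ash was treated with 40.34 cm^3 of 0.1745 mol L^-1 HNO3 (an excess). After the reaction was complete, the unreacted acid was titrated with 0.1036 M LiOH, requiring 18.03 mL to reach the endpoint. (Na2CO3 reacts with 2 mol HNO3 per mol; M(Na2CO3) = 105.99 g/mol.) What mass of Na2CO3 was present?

0.274 g

Total n(HNO3) added = 0.1745 x 0.04034 = 0.007039 mol.
n(LiOH) used = 0.1036 x 0.01803 = 0.001868 mol, which equals the excess n(HNO3).
So n(HNO3) consumed by the sample = 0.007039 - 0.001868 = 0.005171 mol.
n(Na2CO3) = 0.005171 / 2 = 0.002586 mol.
mass = 0.002586 mol x 105.99 g/mol = 0.274 g.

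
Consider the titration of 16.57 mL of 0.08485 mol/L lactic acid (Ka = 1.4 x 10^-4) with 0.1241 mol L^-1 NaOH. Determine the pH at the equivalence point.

8.28

n(HC3H5O3) = 0.08485 x 0.01657 = 0.001406 mol; V(NaOH) at equivalence = 0.001406/0.1241 = 0.01133 L.
At equivalence all the acid is converted to C3H5O3-; total volume = 0.01657 + 0.01133 = 0.02790 L, so [C3H5O3-] = 0.001406/0.02790 = 0.05039 M.
Kb = Kw/Ka = 1.0e-14 / 1.4 x 10^-4 = 7.14e-11.
[OH^-] = sqrt(Kb x [C3H5O3-]) = sqrt(7.14e-11 x 0.05039) = 1.90e-6 M.
pOH = 5.72, so pH = 14.00 - 5.72 = 8.28.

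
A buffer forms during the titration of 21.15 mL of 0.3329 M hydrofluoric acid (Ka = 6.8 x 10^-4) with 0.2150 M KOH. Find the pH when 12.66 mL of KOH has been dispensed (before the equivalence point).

Initial n(HF) = 0.3329 x 0.02115 = 0.007041 mol.
n(KOH) added = 0.2150 x 0.01266 = 0.002722 mol, converting that many moles of HF to F-.
Remaining n(HF) = 0.004319 mol; n(F-) = 0.002722 mol.
By Henderson-Hasselbalch, pH = pKa + log([A^-]/[HA]) = 3.17 + log(0.002722/0.004319) = 3.17 + (-0.20) = 2.97.

2.97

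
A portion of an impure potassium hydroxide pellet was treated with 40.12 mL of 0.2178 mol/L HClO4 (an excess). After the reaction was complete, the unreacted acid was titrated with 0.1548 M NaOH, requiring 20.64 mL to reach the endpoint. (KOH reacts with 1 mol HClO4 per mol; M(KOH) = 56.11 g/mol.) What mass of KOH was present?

Total n(HClO4) added = 0.2178 x 0.04012 = 0.008738 mol.
n(NaOH) used = 0.1548 x 0.02064 = 0.003195 mol, which equals the excess n(HClO4).
So n(HClO4) consumed by the sample = 0.008738 - 0.003195 = 0.005543 mol.
n(KOH) = 0.005543 / 1 = 0.005543 mol.
mass = 0.005543 mol x 56.11 g/mol = 0.311 g.

0.311 g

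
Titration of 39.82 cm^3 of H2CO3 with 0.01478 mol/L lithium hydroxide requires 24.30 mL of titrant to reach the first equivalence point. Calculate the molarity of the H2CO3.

0.00902 M

n(LiOH) = 0.01478 x 0.02430 = 0.0003592 mol.
At the first equivalence point, 1 mol OH^- react per mol H2CO3, so n(H2CO3) = 0.0003592 / 1 = 0.0003592 mol.
[H2CO3] = 0.0003592 / 0.03982 L = 0.00902 M.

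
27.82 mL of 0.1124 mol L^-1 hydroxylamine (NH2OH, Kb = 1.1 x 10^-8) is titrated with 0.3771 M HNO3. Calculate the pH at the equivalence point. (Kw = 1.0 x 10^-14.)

3.55

n(NH2OH) = 0.1124 x 0.02782 = 0.003127 mol; V(HNO3) at equivalence = 0.003127/0.3771 = 0.008292 L.
At equivalence the base is fully converted to NH3OH+; total volume = 0.03611 L, so [NH3OH+] = 0.003127/0.03611 = 0.08659 M.
Ka(NH3OH+) = Kw/Kb = 1.0e-14 / 1.1 x 10^-8 = 9.09e-7.
[H^+] = sqrt(Ka x [NH3OH+]) = sqrt(9.09e-7 x 0.08659) = 0.000281 M.
pH = -log(0.000281) = 3.55.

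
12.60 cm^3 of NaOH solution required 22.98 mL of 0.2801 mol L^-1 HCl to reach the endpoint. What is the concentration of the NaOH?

n(HCl) delivered = 0.2801 x 0.02298 = 0.006437 mol.
For a 1:1 reaction, n(NaOH) = 0.006437 mol.
[NaOH] = 0.006437 mol / 0.01260 L = 0.511 M.

0.511 M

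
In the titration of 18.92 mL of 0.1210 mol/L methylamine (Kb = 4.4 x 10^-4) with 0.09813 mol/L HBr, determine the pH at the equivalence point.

5.95

n(CH3NH2) = 0.1210 x 0.01892 = 0.002289 mol; V(HBr) at equivalence = 0.002289/0.09813 = 0.02333 L.
At equivalence the base is fully converted to CH3NH3+; total volume = 0.04225 L, so [CH3NH3+] = 0.002289/0.04225 = 0.05419 M.
Ka(CH3NH3+) = Kw/Kb = 1.0e-14 / 4.4 x 10^-4 = 2.27e-11.
[H^+] = sqrt(Ka x [CH3NH3+]) = sqrt(2.27e-11 x 0.05419) = 1.11e-6 M.
pH = -log(1.11e-6) = 5.95.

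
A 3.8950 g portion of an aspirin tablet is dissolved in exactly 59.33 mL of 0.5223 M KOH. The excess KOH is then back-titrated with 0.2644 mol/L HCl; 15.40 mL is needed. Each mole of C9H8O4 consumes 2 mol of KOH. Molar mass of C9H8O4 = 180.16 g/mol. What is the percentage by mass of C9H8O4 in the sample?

Total n(KOH) added = 0.5223 x 0.05933 = 0.03099 mol.
n(HCl) used = 0.2644 x 0.01540 = 0.004072 mol, which equals the excess n(KOH).
So n(KOH) consumed by the sample = 0.03099 - 0.004072 = 0.02692 mol.
n(C9H8O4) = 0.02692 / 2 = 0.01346 mol.
mass C9H8O4 = 0.01346 x 180.16 = 2.425 g, so %C9H8O4 = 2.425/3.8950 x 100 = 62.2%.

62.2%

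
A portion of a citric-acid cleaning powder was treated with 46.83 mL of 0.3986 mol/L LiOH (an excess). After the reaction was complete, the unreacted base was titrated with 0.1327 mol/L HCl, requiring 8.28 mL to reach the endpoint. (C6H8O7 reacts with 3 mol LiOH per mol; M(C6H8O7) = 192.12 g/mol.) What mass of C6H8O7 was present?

Total n(LiOH) added = 0.3986 x 0.04683 = 0.01867 mol.
n(HCl) used = 0.1327 x 0.008280 = 0.001099 mol, which equals the excess n(LiOH).
So n(LiOH) consumed by the sample = 0.01867 - 0.001099 = 0.01757 mol.
n(C6H8O7) = 0.01757 / 3 = 0.005856 mol.
mass = 0.005856 mol x 192.12 g/mol = 1.13 g.

1.13 g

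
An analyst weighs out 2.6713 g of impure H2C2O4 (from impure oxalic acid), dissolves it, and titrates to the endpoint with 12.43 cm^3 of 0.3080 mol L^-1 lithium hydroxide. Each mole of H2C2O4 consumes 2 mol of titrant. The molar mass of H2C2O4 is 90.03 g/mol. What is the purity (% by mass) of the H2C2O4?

6.45%

n(LiOH) = 0.3080 x 0.01243 = 0.003828 mol.
n(H2C2O4) = 0.003828 / 2 = 0.001914 mol.
mass of H2C2O4 = 0.001914 x 90.03 = 0.1723 g.
% purity = 0.1723 / 2.6713 x 100 = 6.45%.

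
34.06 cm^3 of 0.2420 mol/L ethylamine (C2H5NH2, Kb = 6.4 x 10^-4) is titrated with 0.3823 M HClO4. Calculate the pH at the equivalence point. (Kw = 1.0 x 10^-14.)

n(C2H5NH2) = 0.2420 x 0.03406 = 0.008243 mol; V(HClO4) at equivalence = 0.008243/0.3823 = 0.02156 L.
At equivalence the base is fully converted to C2H5NH3+; total volume = 0.05562 L, so [C2H5NH3+] = 0.008243/0.05562 = 0.1482 M.
Ka(C2H5NH3+) = Kw/Kb = 1.0e-14 / 6.4 x 10^-4 = 1.56e-11.
[H^+] = sqrt(Ka x [C2H5NH3+]) = sqrt(1.56e-11 x 0.1482) = 1.52e-6 M.
pH = -log(1.52e-6) = 5.82.

5.82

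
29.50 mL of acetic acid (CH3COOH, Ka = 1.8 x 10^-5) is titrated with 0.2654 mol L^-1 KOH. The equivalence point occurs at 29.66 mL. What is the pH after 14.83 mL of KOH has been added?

4.74

14.83 mL is exactly half the equivalence volume (29.66/2), i.e. the half-equivalence point.
There, n(HA) = n(A^-), so pH = pKa = -log(1.8 x 10^-5) = 4.74.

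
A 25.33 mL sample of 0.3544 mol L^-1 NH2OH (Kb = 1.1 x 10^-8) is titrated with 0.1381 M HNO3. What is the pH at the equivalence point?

n(NH2OH) = 0.3544 x 0.02533 = 0.008977 mol; V(HNO3) at equivalence = 0.008977/0.1381 = 0.06500 L.
At equivalence the base is fully converted to NH3OH+; total volume = 0.09033 L, so [NH3OH+] = 0.008977/0.09033 = 0.09938 M.
Ka(NH3OH+) = Kw/Kb = 1.0e-14 / 1.1 x 10^-8 = 9.09e-7.
[H^+] = sqrt(Ka x [NH3OH+]) = sqrt(9.09e-7 x 0.09938) = 0.000301 M.
pH = -log(0.000301) = 3.52.

3.52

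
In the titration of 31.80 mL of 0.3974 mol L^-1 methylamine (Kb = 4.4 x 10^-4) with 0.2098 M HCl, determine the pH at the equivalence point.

n(CH3NH2) = 0.3974 x 0.03180 = 0.01264 mol; V(HCl) at equivalence = 0.01264/0.2098 = 0.06024 L.
At equivalence the base is fully converted to CH3NH3+; total volume = 0.09204 L, so [CH3NH3+] = 0.01264/0.09204 = 0.1373 M.
Ka(CH3NH3+) = Kw/Kb = 1.0e-14 / 4.4 x 10^-4 = 2.27e-11.
[H^+] = sqrt(Ka x [CH3NH3+]) = sqrt(2.27e-11 x 0.1373) = 1.77e-6 M.
pH = -log(1.77e-6) = 5.75.

5.75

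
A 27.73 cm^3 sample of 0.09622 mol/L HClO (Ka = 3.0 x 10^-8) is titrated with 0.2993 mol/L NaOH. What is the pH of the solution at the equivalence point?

10.19

n(HClO) = 0.09622 x 0.02773 = 0.002668 mol; V(NaOH) at equivalence = 0.002668/0.2993 = 0.008915 L.
At equivalence all the acid is converted to ClO-; total volume = 0.02773 + 0.008915 = 0.03664 L, so [ClO-] = 0.002668/0.03664 = 0.07281 M.
Kb = Kw/Ka = 1.0e-14 / 3.0 x 10^-8 = 3.33e-7.
[OH^-] = sqrt(Kb x [ClO-]) = sqrt(3.33e-7 x 0.07281) = 0.000156 M.
pOH = 3.81, so pH = 14.00 - 3.81 = 10.19.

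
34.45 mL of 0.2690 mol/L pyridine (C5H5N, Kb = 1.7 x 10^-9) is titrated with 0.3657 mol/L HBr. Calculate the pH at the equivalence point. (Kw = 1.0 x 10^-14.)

n(C5H5N) = 0.2690 x 0.03445 = 0.009267 mol; V(HBr) at equivalence = 0.009267/0.3657 = 0.02534 L.
At equivalence the base is fully converted to C5H5NH+; total volume = 0.05979 L, so [C5H5NH+] = 0.009267/0.05979 = 0.1550 M.
Ka(C5H5NH+) = Kw/Kb = 1.0e-14 / 1.7 x 10^-9 = 5.88e-6.
[H^+] = sqrt(Ka x [C5H5NH+]) = sqrt(5.88e-6 x 0.1550) = 0.000955 M.
pH = -log(0.000955) = 3.02.

3.02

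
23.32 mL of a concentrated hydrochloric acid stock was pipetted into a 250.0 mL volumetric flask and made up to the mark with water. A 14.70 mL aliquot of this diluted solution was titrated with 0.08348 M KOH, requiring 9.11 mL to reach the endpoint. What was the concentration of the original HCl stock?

n(KOH) = 0.08348 x 0.009110 = 0.0007605 mol.
n(HCl) in the aliquot = 0.0007605 mol.
[diluted HCl] = 0.0007605 / 0.01470 = 0.05173 M.
Dilution factor = 250.0/23.32 = 10.72, so [stock] = 0.05173 x 10.72 = 0.555 M.

0.555 M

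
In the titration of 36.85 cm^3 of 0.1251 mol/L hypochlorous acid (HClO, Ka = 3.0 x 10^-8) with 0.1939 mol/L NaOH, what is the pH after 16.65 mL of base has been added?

7.89

Initial n(HClO) = 0.1251 x 0.03685 = 0.004610 mol.
n(NaOH) added = 0.1939 x 0.01665 = 0.003228 mol, converting that many moles of HClO to ClO-.
Remaining n(HClO) = 0.001382 mol; n(ClO-) = 0.003228 mol.
By Henderson-Hasselbalch, pH = pKa + log([A^-]/[HA]) = 7.52 + log(0.003228/0.001382) = 7.52 + (+0.37) = 7.89.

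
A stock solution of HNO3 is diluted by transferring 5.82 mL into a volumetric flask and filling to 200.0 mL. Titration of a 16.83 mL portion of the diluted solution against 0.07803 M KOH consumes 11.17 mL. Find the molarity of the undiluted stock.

1.78 M

n(KOH) = 0.07803 x 0.01117 = 0.0008716 mol.
n(HNO3) in the aliquot = 0.0008716 mol.
[diluted HNO3] = 0.0008716 / 0.01683 = 0.05179 M.
Dilution factor = 200.0/5.820 = 34.36, so [stock] = 0.05179 x 34.36 = 1.78 M.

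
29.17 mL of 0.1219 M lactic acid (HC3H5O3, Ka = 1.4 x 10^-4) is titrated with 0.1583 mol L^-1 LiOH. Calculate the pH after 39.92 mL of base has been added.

12.60

n(acid) = 0.1219 x 0.02917 = 0.003556 mol; n(LiOH) added = 0.1583 x 0.03992 = 0.006319 mol.
Base is in excess by 0.006319 - 0.003556 = 0.002764 mol in a total volume of 0.06909 L.
[OH^-] = 0.002764/0.06909 = 0.04000 M, so pOH = 1.40 and pH = 14.00 - 1.40 = 12.60.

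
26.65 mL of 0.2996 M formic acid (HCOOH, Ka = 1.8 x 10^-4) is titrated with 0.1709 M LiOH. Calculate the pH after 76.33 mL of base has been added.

n(acid) = 0.2996 x 0.02665 = 0.007984 mol; n(LiOH) added = 0.1709 x 0.07633 = 0.01304 mol.
Base is in excess by 0.01304 - 0.007984 = 0.005060 mol in a total volume of 0.1030 L.
[OH^-] = 0.005060/0.1030 = 0.04914 M, so pOH = 1.31 and pH = 14.00 - 1.31 = 12.69.

12.69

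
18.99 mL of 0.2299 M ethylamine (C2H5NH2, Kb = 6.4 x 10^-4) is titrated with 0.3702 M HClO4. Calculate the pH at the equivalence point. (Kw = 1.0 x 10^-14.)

n(C2H5NH2) = 0.2299 x 0.01899 = 0.004366 mol; V(HClO4) at equivalence = 0.004366/0.3702 = 0.01179 L.
At equivalence the base is fully converted to C2H5NH3+; total volume = 0.03078 L, so [C2H5NH3+] = 0.004366/0.03078 = 0.1418 M.
Ka(C2H5NH3+) = Kw/Kb = 1.0e-14 / 6.4 x 10^-4 = 1.56e-11.
[H^+] = sqrt(Ka x [C2H5NH3+]) = sqrt(1.56e-11 x 0.1418) = 1.49e-6 M.
pH = -log(1.49e-6) = 5.83.

5.83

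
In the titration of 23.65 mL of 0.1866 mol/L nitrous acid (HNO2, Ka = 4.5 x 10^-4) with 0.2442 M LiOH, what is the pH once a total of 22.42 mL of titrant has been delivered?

n(acid) = 0.1866 x 0.02365 = 0.004413 mol; n(LiOH) added = 0.2442 x 0.02242 = 0.005475 mol.
Base is in excess by 0.005475 - 0.004413 = 0.001062 mol in a total volume of 0.04607 L.
[OH^-] = 0.001062/0.04607 = 0.02305 M, so pOH = 1.64 and pH = 14.00 - 1.64 = 12.36.

12.36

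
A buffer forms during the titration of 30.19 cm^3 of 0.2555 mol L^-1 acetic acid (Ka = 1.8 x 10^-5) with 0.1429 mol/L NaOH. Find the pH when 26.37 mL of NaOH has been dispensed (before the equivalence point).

4.72

Initial n(CH3COOH) = 0.2555 x 0.03019 = 0.007714 mol.
n(NaOH) added = 0.1429 x 0.02637 = 0.003768 mol, converting that many moles of CH3COOH to CH3COO-.
Remaining n(CH3COOH) = 0.003945 mol; n(CH3COO-) = 0.003768 mol.
By Henderson-Hasselbalch, pH = pKa + log([A^-]/[HA]) = 4.74 + log(0.003768/0.003945) = 4.74 + (-0.02) = 4.72.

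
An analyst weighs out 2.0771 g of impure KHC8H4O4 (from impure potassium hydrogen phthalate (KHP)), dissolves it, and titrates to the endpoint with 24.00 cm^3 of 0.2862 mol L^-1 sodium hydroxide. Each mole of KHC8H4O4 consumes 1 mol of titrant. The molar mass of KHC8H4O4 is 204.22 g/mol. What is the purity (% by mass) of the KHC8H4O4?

n(NaOH) = 0.2862 x 0.02400 = 0.006869 mol.
n(KHC8H4O4) = 0.006869 / 1 = 0.006869 mol.
mass of KHC8H4O4 = 0.006869 x 204.22 = 1.403 g.
% purity = 1.403 / 2.0771 x 100 = 67.5%.

67.5%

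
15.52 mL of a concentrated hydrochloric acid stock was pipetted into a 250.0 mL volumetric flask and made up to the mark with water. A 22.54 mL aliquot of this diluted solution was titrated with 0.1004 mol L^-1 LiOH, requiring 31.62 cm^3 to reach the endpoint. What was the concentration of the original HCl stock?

n(LiOH) = 0.1004 x 0.03162 = 0.003175 mol.
n(HCl) in the aliquot = 0.003175 mol.
[diluted HCl] = 0.003175 / 0.02254 = 0.1408 M.
Dilution factor = 250.0/15.52 = 16.11, so [stock] = 0.1408 x 16.11 = 2.27 M.

2.27 M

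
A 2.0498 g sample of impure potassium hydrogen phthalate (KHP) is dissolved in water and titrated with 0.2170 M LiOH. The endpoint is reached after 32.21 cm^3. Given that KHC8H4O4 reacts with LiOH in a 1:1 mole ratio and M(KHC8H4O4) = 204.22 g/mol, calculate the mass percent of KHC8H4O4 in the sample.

n(LiOH) = 0.2170 x 0.03221 = 0.006990 mol.
n(KHC8H4O4) = 0.006990 / 1 = 0.006990 mol.
mass of KHC8H4O4 = 0.006990 x 204.22 = 1.427 g.
% purity = 1.427 / 2.0498 x 100 = 69.6%.

69.6%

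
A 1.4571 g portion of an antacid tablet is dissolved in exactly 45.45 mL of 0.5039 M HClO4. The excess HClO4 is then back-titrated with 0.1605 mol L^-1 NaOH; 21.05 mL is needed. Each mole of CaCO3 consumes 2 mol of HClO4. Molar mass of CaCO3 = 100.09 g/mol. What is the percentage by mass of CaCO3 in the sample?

67.1%

Total n(HClO4) added = 0.5039 x 0.04545 = 0.02290 mol.
n(NaOH) used = 0.1605 x 0.02105 = 0.003379 mol, which equals the excess n(HClO4).
So n(HClO4) consumed by the sample = 0.02290 - 0.003379 = 0.01952 mol.
n(CaCO3) = 0.01952 / 2 = 0.009762 mol.
mass CaCO3 = 0.009762 x 100.09 = 0.9771 g, so %CaCO3 = 0.9771/1.4571 x 100 = 67.1%.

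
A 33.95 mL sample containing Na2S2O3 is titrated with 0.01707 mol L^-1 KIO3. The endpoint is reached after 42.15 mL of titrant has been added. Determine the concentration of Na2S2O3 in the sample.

0.127 M

n(KIO3) = 0.01707 x 0.04215 = 0.0007195 mol.
From the balanced equation, 1 mol KIO3 reacts with 6 mol Na2S2O3, so n(Na2S2O3) = 0.0007195 x 6/1 = 0.004317 mol.
[Na2S2O3] = 0.004317 / 0.03395 L = 0.127 M.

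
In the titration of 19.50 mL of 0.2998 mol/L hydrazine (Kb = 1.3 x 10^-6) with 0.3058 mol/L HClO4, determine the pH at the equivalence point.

n(N2H4) = 0.2998 x 0.01950 = 0.005846 mol; V(HClO4) at equivalence = 0.005846/0.3058 = 0.01912 L.
At equivalence the base is fully converted to N2H5+; total volume = 0.03862 L, so [N2H5+] = 0.005846/0.03862 = 0.1514 M.
Ka(N2H5+) = Kw/Kb = 1.0e-14 / 1.3 x 10^-6 = 7.69e-9.
[H^+] = sqrt(Ka x [N2H5+]) = sqrt(7.69e-9 x 0.1514) = 3.41e-5 M.
pH = -log(3.41e-5) = 4.47.

4.47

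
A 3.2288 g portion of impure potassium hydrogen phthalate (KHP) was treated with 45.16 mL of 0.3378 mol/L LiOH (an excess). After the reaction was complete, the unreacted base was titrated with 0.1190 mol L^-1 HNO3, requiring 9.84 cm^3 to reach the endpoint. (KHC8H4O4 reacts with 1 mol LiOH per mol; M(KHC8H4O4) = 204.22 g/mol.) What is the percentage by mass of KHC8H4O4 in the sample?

Total n(LiOH) added = 0.3378 x 0.04516 = 0.01526 mol.
n(HNO3) used = 0.1190 x 0.009840 = 0.001171 mol, which equals the excess n(LiOH).
So n(LiOH) consumed by the sample = 0.01526 - 0.001171 = 0.01408 mol.
n(KHC8H4O4) = 0.01408 / 1 = 0.01408 mol.
mass KHC8H4O4 = 0.01408 x 204.22 = 2.876 g, so %KHC8H4O4 = 2.876/3.2288 x 100 = 89.1%.

89.1%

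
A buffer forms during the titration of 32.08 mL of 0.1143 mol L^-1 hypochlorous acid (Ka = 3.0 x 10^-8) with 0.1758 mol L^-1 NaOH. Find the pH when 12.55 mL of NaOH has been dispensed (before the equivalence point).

Initial n(HClO) = 0.1143 x 0.03208 = 0.003667 mol.
n(NaOH) added = 0.1758 x 0.01255 = 0.002206 mol, converting that many moles of HClO to ClO-.
Remaining n(HClO) = 0.001460 mol; n(ClO-) = 0.002206 mol.
By Henderson-Hasselbalch, pH = pKa + log([A^-]/[HA]) = 7.52 + log(0.002206/0.001460) = 7.52 + (+0.18) = 7.70.

7.70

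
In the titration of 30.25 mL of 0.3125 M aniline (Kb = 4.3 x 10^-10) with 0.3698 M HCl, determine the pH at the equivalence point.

2.70

n(C6H5NH2) = 0.3125 x 0.03025 = 0.009453 mol; V(HCl) at equivalence = 0.009453/0.3698 = 0.02556 L.
At equivalence the base is fully converted to C6H5NH3+; total volume = 0.05581 L, so [C6H5NH3+] = 0.009453/0.05581 = 0.1694 M.
Ka(C6H5NH3+) = Kw/Kb = 1.0e-14 / 4.3 x 10^-10 = 2.33e-5.
[H^+] = sqrt(Ka x [C6H5NH3+]) = sqrt(2.33e-5 x 0.1694) = 0.00198 M.
pH = -log(0.00198) = 2.70.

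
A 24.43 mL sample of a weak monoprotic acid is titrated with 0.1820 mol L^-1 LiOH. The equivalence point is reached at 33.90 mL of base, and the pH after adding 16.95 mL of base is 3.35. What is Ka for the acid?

16.95 mL is half of the equivalence volume, so this is the half-equivalence point where [HA] = [A^-].
At half-equivalence pH = pKa, so pKa = 3.35.
Ka = 10^(-3.35) = 4.5 x 10^-4.

4.5 x 10^-4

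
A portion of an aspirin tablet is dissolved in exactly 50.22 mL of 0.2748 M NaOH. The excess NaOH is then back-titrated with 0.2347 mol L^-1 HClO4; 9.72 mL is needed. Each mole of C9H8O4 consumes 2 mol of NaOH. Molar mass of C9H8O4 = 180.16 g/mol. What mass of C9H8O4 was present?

1.04 g

Total n(NaOH) added = 0.2748 x 0.05022 = 0.01380 mol.
n(HClO4) used = 0.2347 x 0.009720 = 0.002281 mol, which equals the excess n(NaOH).
So n(NaOH) consumed by the sample = 0.01380 - 0.002281 = 0.01152 mol.
n(C9H8O4) = 0.01152 / 2 = 0.005760 mol.
mass = 0.005760 mol x 180.16 g/mol = 1.04 g.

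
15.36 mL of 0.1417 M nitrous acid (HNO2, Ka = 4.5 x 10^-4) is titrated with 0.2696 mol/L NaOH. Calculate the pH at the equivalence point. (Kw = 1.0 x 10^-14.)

n(HNO2) = 0.1417 x 0.01536 = 0.002177 mol; V(NaOH) at equivalence = 0.002177/0.2696 = 0.008073 L.
At equivalence all the acid is converted to NO2-; total volume = 0.01536 + 0.008073 = 0.02343 L, so [NO2-] = 0.002177/0.02343 = 0.09288 M.
Kb = Kw/Ka = 1.0e-14 / 4.5 x 10^-4 = 2.22e-11.
[OH^-] = sqrt(Kb x [NO2-]) = sqrt(2.22e-11 x 0.09288) = 1.44e-6 M.
pOH = 5.84, so pH = 14.00 - 5.84 = 8.16.

8.16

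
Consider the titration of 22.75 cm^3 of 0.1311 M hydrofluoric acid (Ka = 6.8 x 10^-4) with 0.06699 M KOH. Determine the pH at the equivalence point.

7.91

n(HF) = 0.1311 x 0.02275 = 0.002983 mol; V(KOH) at equivalence = 0.002983/0.06699 = 0.04452 L.
At equivalence all the acid is converted to F-; total volume = 0.02275 + 0.04452 = 0.06727 L, so [F-] = 0.002983/0.06727 = 0.04434 M.
Kb = Kw/Ka = 1.0e-14 / 6.8 x 10^-4 = 1.47e-11.
[OH^-] = sqrt(Kb x [F-]) = sqrt(1.47e-11 x 0.04434) = 8.07e-7 M.
pOH = 6.09, so pH = 14.00 - 6.09 = 7.91.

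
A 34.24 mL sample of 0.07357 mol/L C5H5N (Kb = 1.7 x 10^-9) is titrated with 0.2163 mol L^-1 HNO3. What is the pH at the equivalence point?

n(C5H5N) = 0.07357 x 0.03424 = 0.002519 mol; V(HNO3) at equivalence = 0.002519/0.2163 = 0.01165 L.
At equivalence the base is fully converted to C5H5NH+; total volume = 0.04589 L, so [C5H5NH+] = 0.002519/0.04589 = 0.05490 M.
Ka(C5H5NH+) = Kw/Kb = 1.0e-14 / 1.7 x 10^-9 = 5.88e-6.
[H^+] = sqrt(Ka x [C5H5NH+]) = sqrt(5.88e-6 x 0.05490) = 0.000568 M.
pH = -log(0.000568) = 3.25.

3.25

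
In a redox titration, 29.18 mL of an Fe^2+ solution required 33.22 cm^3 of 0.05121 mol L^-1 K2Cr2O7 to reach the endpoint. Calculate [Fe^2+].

n(K2Cr2O7) = 0.05121 x 0.03322 = 0.001701 mol.
From the balanced equation, 1 mol K2Cr2O7 reacts with 6 mol Fe^2+, so n(Fe^2+) = 0.001701 x 6/1 = 0.01021 mol.
[Fe^2+] = 0.01021 / 0.02918 L = 0.350 M.

0.350 M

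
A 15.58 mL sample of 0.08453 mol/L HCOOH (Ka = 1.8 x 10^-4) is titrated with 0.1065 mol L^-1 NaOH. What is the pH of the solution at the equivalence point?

8.21

n(HCOOH) = 0.08453 x 0.01558 = 0.001317 mol; V(NaOH) at equivalence = 0.001317/0.1065 = 0.01237 L.
At equivalence all the acid is converted to HCOO-; total volume = 0.01558 + 0.01237 = 0.02795 L, so [HCOO-] = 0.001317/0.02795 = 0.04713 M.
Kb = Kw/Ka = 1.0e-14 / 1.8 x 10^-4 = 5.56e-11.
[OH^-] = sqrt(Kb x [HCOO-]) = sqrt(5.56e-11 x 0.04713) = 1.62e-6 M.
pOH = 5.79, so pH = 14.00 - 5.79 = 8.21.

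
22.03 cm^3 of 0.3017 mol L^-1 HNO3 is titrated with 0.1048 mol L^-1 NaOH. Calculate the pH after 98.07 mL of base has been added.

12.48

n(acid) = 0.3017 x 0.02203 = 0.006646 mol; n(NaOH) added = 0.1048 x 0.09807 = 0.01028 mol.
Base is in excess by 0.01028 - 0.006646 = 0.003631 mol in a total volume of 0.1201 L.
[OH^-] = 0.003631/0.1201 = 0.03024 M, so pOH = 1.52 and pH = 14.00 - 1.52 = 12.48.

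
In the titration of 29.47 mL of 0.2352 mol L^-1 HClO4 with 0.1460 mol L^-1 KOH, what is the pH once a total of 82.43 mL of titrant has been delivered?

n(acid) = 0.2352 x 0.02947 = 0.006931 mol; n(KOH) added = 0.1460 x 0.08243 = 0.01203 mol.
Base is in excess by 0.01203 - 0.006931 = 0.005103 mol in a total volume of 0.1119 L.
[OH^-] = 0.005103/0.1119 = 0.04561 M, so pOH = 1.34 and pH = 14.00 - 1.34 = 12.66.

12.66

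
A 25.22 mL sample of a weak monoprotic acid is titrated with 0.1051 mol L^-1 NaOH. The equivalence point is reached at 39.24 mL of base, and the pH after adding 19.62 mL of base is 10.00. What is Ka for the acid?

1.0 x 10^-10

19.62 mL is half of the equivalence volume, so this is the half-equivalence point where [HA] = [A^-].
At half-equivalence pH = pKa, so pKa = 10.00.
Ka = 10^(-10.00) = 1.0 x 10^-10.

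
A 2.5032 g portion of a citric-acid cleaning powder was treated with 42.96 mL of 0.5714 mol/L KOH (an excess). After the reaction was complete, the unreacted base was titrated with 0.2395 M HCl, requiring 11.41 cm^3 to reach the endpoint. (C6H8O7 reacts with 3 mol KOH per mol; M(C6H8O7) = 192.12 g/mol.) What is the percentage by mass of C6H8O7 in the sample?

Total n(KOH) added = 0.5714 x 0.04296 = 0.02455 mol.
n(HCl) used = 0.2395 x 0.01141 = 0.002733 mol, which equals the excess n(KOH).
So n(KOH) consumed by the sample = 0.02455 - 0.002733 = 0.02181 mol.
n(C6H8O7) = 0.02181 / 3 = 0.007272 mol.
mass C6H8O7 = 0.007272 x 192.12 = 1.397 g, so %C6H8O7 = 1.397/2.5032 x 100 = 55.8%.

55.8%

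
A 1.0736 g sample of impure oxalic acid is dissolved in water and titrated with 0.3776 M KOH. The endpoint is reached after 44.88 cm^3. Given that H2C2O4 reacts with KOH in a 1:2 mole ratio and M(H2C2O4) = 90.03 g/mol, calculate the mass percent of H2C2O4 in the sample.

71.1%

n(KOH) = 0.3776 x 0.04488 = 0.01695 mol.
n(H2C2O4) = 0.01695 / 2 = 0.008473 mol.
mass of H2C2O4 = 0.008473 x 90.03 = 0.7629 g.
% purity = 0.7629 / 1.0736 x 100 = 71.1%.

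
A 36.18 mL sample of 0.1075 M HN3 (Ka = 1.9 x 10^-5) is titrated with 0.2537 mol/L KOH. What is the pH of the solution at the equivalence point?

8.80

n(HN3) = 0.1075 x 0.03618 = 0.003889 mol; V(KOH) at equivalence = 0.003889/0.2537 = 0.01533 L.
At equivalence all the acid is converted to N3-; total volume = 0.03618 + 0.01533 = 0.05151 L, so [N3-] = 0.003889/0.05151 = 0.07551 M.
Kb = Kw/Ka = 1.0e-14 / 1.9 x 10^-5 = 5.26e-10.
[OH^-] = sqrt(Kb x [N3-]) = sqrt(5.26e-10 x 0.07551) = 6.30e-6 M.
pOH = 5.20, so pH = 14.00 - 5.20 = 8.80.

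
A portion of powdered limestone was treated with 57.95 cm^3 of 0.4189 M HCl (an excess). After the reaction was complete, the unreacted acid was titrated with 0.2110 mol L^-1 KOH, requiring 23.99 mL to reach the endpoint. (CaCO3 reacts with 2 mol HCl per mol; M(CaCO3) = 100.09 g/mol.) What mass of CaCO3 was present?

0.962 g

Total n(HCl) added = 0.4189 x 0.05795 = 0.02428 mol.
n(KOH) used = 0.2110 x 0.02399 = 0.005062 mol, which equals the excess n(HCl).
So n(HCl) consumed by the sample = 0.02428 - 0.005062 = 0.01921 mol.
n(CaCO3) = 0.01921 / 2 = 0.009607 mol.
mass = 0.009607 mol x 100.09 g/mol = 0.962 g.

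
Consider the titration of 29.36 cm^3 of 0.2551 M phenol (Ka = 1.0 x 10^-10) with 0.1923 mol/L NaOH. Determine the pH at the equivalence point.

n(C6H5OH) = 0.2551 x 0.02936 = 0.007490 mol; V(NaOH) at equivalence = 0.007490/0.1923 = 0.03895 L.
At equivalence all the acid is converted to C6H5O-; total volume = 0.02936 + 0.03895 = 0.06831 L, so [C6H5O-] = 0.007490/0.06831 = 0.1096 M.
Kb = Kw/Ka = 1.0e-14 / 1.0 x 10^-10 = 0.000100.
[OH^-] = sqrt(Kb x [C6H5O-]) = sqrt(0.000100 x 0.1096) = 0.00331 M.
pOH = 2.48, so pH = 14.00 - 2.48 = 11.52.

11.52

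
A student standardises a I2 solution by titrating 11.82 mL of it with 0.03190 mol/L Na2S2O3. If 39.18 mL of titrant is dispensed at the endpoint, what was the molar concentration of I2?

0.0529 M

n(Na2S2O3) = 0.03190 x 0.03918 = 0.001250 mol.
From the balanced equation, 2 mol Na2S2O3 reacts with 1 mol I2, so n(I2) = 0.001250 x 1/2 = 0.0006249 mol.
[I2] = 0.0006249 / 0.01182 L = 0.0529 M.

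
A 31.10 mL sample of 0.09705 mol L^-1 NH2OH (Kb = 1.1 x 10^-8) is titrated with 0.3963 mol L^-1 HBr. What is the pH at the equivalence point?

3.57

n(NH2OH) = 0.09705 x 0.03110 = 0.003018 mol; V(HBr) at equivalence = 0.003018/0.3963 = 0.007616 L.
At equivalence the base is fully converted to NH3OH+; total volume = 0.03872 L, so [NH3OH+] = 0.003018/0.03872 = 0.07796 M.
Ka(NH3OH+) = Kw/Kb = 1.0e-14 / 1.1 x 10^-8 = 9.09e-7.
[H^+] = sqrt(Ka x [NH3OH+]) = sqrt(9.09e-7 x 0.07796) = 0.000266 M.
pH = -log(0.000266) = 3.57.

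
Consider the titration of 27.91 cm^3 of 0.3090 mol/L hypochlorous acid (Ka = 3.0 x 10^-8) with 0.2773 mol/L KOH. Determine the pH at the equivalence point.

10.34

n(HClO) = 0.3090 x 0.02791 = 0.008624 mol; V(KOH) at equivalence = 0.008624/0.2773 = 0.03110 L.
At equivalence all the acid is converted to ClO-; total volume = 0.02791 + 0.03110 = 0.05901 L, so [ClO-] = 0.008624/0.05901 = 0.1461 M.
Kb = Kw/Ka = 1.0e-14 / 3.0 x 10^-8 = 3.33e-7.
[OH^-] = sqrt(Kb x [ClO-]) = sqrt(3.33e-7 x 0.1461) = 0.000221 M.
pOH = 3.66, so pH = 14.00 - 3.66 = 10.34.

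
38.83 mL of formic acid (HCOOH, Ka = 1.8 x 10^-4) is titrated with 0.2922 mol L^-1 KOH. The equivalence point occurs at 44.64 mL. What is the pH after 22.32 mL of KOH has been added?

22.32 mL is exactly half the equivalence volume (44.64/2), i.e. the half-equivalence point.
There, n(HA) = n(A^-), so pH = pKa = -log(1.8 x 10^-4) = 3.74.

3.74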